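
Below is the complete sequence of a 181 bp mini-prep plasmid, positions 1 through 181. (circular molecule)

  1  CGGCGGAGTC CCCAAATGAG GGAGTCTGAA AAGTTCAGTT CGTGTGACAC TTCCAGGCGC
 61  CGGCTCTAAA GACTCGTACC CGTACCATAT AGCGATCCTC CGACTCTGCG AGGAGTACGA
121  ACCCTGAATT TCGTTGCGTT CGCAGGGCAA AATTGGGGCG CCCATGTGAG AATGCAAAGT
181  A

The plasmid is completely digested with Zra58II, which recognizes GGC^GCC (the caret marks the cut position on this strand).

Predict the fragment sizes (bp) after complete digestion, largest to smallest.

Zra58II sites (GGCGCC) start at positions 56, 157.
Zra58II cuts after base 3 of each site, so after positions 58, 159.
Circular molecule, 2 cuts → 2 fragments:
  59–159 → 101 bp
  160–181 then 1–58 → 22 + 58 = 80 bp
Sorted largest to smallest: 101, 80 bp.

101, 80 bp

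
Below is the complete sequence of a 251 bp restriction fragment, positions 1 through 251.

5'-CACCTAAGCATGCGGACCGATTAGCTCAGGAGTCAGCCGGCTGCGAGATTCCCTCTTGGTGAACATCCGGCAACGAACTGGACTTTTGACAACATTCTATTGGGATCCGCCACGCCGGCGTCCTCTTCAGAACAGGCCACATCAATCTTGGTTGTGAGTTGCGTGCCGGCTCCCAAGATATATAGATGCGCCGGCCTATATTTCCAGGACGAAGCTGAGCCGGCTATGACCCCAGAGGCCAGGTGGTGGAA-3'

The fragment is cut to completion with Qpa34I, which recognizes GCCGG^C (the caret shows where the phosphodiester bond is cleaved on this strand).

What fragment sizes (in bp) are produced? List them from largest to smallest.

78, 51, 40, 29, 28, 25 bp

Qpa34I sites (GCCGGC) start at positions 36, 114, 165, 190, 219.
Qpa34I cuts after base 5 of each site (before the last base), so after positions 40, 118, 169, 194, 223.
Linear molecule, 5 cuts → 6 fragments:
  1–40 → 40 bp
  41–118 → 78 bp
  119–169 → 51 bp
  170–194 → 25 bp
  195–223 → 29 bp
  224–251 → 28 bp
Sorted largest to smallest: 78, 51, 40, 29, 28, 25 bp.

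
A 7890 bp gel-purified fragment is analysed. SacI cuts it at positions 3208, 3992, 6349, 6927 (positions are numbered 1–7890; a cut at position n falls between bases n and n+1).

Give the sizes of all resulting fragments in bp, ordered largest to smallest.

Linear molecule, 4 cuts → 5 fragments:
  3208 − 0 = 3208 bp
  3992 − 3208 = 784 bp
  6349 − 3992 = 2357 bp
  6927 − 6349 = 578 bp
  7890 − 6927 = 963 bp
Sorted largest to smallest: 3208, 2357, 963, 784, 578 bp.

3208, 2357, 963, 784, 578 bp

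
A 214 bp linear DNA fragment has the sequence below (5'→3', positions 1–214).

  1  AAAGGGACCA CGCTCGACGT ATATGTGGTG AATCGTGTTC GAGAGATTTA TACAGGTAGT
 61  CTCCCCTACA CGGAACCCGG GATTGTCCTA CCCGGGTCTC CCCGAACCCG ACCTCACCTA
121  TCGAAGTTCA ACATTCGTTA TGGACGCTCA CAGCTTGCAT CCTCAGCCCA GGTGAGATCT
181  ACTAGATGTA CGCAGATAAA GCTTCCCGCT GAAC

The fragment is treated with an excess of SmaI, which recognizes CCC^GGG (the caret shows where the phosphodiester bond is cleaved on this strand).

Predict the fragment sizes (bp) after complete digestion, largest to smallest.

SmaI sites (CCCGGG) start at positions 76, 91.
SmaI cuts after base 3 of each site, so after positions 78, 93.
Linear molecule, 2 cuts → 3 fragments:
  1–78 → 78 bp
  79–93 → 15 bp
  94–214 → 121 bp
Sorted largest to smallest: 121, 78, 15 bp.

121, 78, 15 bp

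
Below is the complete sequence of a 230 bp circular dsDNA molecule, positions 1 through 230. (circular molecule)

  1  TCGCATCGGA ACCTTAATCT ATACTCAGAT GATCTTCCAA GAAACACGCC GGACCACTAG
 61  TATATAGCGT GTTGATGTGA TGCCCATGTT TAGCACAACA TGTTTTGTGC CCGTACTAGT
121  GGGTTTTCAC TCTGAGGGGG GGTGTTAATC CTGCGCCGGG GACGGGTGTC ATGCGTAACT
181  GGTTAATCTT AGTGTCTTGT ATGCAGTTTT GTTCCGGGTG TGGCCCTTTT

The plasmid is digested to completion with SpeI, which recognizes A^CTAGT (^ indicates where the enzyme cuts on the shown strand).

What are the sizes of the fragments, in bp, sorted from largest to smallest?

SpeI sites (ACTAGT) start at positions 56, 115.
SpeI cuts after the first base of each site, so after positions 56, 115.
Circular molecule, 2 cuts → 2 fragments:
  57–115 → 59 bp
  116–230 then 1–56 → 115 + 56 = 171 bp
Sorted largest to smallest: 171, 59 bp.

171, 59 bp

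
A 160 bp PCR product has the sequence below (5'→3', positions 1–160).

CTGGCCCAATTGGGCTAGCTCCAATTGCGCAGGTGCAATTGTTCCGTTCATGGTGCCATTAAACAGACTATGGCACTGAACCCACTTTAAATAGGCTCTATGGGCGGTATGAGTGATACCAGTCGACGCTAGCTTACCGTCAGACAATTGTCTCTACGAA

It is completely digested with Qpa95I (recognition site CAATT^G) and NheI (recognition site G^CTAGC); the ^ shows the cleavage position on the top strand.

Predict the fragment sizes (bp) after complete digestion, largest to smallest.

Qpa95I sites (CAATTG) start at positions 7, 22, 36, 145.
Qpa95I cuts after base 5 of each site (before the last base), so after positions 11, 26, 40, 149.
NheI sites (GCTAGC) start at positions 14, 128.
NheI cuts after the first base of each site, so after positions 14, 128.
Combined cut positions: 11, 14, 26, 40, 128, 149.
Linear molecule, 6 cuts → 7 fragments:
  1–11 → 11 bp
  12–14 → 3 bp
  15–26 → 12 bp
  27–40 → 14 bp
  41–128 → 88 bp
  129–149 → 21 bp
  150–160 → 11 bp
Sorted largest to smallest: 88, 21, 14, 12, 11, 11, 3 bp.

88, 21, 14, 12, 11, 11, 3 bp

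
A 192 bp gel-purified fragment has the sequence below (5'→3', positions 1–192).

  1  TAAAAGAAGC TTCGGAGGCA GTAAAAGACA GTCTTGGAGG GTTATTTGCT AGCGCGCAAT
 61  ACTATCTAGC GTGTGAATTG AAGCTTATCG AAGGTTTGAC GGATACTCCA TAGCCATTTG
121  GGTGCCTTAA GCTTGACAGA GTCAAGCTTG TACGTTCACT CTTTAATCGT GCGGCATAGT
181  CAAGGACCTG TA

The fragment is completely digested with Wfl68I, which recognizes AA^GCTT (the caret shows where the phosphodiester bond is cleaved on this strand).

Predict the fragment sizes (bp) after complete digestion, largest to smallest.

Wfl68I sites (AAGCTT) start at positions 7, 81, 129, 144.
Wfl68I cuts after base 2 of each site, so after positions 8, 82, 130, 145.
Linear molecule, 4 cuts → 5 fragments:
  1–8 → 8 bp
  9–82 → 74 bp
  83–130 → 48 bp
  131–145 → 15 bp
  146–192 → 47 bp
Sorted largest to smallest: 74, 48, 47, 15, 8 bp.

74, 48, 47, 15, 8 bp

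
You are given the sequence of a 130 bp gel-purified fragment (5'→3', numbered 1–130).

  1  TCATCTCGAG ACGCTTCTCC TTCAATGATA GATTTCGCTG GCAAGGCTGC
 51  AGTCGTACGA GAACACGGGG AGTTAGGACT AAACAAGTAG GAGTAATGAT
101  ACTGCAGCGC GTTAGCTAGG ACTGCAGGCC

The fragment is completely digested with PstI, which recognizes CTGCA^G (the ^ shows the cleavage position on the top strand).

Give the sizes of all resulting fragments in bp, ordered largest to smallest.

PstI sites (CTGCAG) start at positions 47, 102, 122.
PstI cuts after base 5 of each site (before the last base), so after positions 51, 106, 126.
Linear molecule, 3 cuts → 4 fragments:
  1–51 → 51 bp
  52–106 → 55 bp
  107–126 → 20 bp
  127–130 → 4 bp
Sorted largest to smallest: 55, 51, 20, 4 bp.

55, 51, 20, 4 bp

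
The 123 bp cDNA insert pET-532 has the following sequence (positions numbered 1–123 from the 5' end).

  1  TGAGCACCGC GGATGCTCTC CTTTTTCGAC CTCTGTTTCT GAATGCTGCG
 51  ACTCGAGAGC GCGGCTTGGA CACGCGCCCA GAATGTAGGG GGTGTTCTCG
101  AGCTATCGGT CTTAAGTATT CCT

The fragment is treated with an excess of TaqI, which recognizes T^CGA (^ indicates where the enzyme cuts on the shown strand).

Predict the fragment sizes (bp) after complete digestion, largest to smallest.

TaqI sites (TCGA) start at positions 26, 53, 98.
TaqI cuts after the first base of each site, so after positions 26, 53, 98.
Linear molecule, 3 cuts → 4 fragments:
  1–26 → 26 bp
  27–53 → 27 bp
  54–98 → 45 bp
  99–123 → 25 bp
Sorted largest to smallest: 45, 27, 26, 25 bp.

45, 27, 26, 25 bp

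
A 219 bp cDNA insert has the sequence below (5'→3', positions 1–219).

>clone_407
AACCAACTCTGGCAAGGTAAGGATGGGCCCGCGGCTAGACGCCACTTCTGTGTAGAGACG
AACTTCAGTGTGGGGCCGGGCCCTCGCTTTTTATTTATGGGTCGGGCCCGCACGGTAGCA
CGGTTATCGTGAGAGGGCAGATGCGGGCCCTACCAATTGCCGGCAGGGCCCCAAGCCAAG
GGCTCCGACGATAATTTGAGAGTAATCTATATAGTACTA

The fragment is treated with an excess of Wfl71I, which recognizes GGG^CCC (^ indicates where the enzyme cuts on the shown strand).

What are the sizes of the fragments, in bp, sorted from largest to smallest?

Wfl71I sites (GGGCCC) start at positions 25, 78, 104, 145, 166.
Wfl71I cuts after base 3 of each site, so after positions 27, 80, 106, 147, 168.
Linear molecule, 5 cuts → 6 fragments:
  1–27 → 27 bp
  28–80 → 53 bp
  81–106 → 26 bp
  107–147 → 41 bp
  148–168 → 21 bp
  169–219 → 51 bp
Sorted largest to smallest: 53, 51, 41, 27, 26, 21 bp.

53, 51, 41, 27, 26, 21 bp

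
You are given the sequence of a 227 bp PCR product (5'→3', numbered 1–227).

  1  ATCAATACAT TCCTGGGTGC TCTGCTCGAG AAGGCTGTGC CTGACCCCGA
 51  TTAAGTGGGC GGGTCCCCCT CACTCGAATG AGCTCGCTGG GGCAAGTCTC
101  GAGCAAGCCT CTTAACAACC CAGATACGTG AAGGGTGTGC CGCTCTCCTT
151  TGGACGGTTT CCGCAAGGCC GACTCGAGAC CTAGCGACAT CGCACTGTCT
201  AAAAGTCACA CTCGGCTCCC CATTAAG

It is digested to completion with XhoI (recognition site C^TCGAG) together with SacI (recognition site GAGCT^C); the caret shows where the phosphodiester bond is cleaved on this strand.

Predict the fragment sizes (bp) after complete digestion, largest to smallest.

XhoI sites (CTCGAG) start at positions 25, 98, 173.
XhoI cuts after the first base of each site, so after positions 25, 98, 173.
The SacI site (GAGCTC) starts at position 80.
SacI cuts after base 5 of each site (before the last base), so after position 84.
Combined cut positions: 25, 84, 98, 173.
Linear molecule, 4 cuts → 5 fragments:
  1–25 → 25 bp
  26–84 → 59 bp
  85–98 → 14 bp
  99–173 → 75 bp
  174–227 → 54 bp
Sorted largest to smallest: 75, 59, 54, 25, 14 bp.

75, 59, 54, 25, 14 bp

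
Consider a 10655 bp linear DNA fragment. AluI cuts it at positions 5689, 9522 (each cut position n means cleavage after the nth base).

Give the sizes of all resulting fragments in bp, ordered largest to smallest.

Linear molecule, 2 cuts → 3 fragments:
  5689 − 0 = 5689 bp
  9522 − 5689 = 3833 bp
  10655 − 9522 = 1133 bp
Sorted largest to smallest: 5689, 3833, 1133 bp.

5689, 3833, 1133 bp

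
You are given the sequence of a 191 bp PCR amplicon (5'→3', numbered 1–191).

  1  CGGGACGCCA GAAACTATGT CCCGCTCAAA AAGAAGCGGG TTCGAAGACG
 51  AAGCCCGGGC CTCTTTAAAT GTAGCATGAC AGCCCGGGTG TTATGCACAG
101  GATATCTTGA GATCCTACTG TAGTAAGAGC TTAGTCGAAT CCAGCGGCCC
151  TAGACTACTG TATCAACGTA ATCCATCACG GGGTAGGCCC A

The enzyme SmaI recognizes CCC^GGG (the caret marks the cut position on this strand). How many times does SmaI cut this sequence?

CCCGGG occurs starting at positions 54, 83.
SmaI cuts at 2 sites.

2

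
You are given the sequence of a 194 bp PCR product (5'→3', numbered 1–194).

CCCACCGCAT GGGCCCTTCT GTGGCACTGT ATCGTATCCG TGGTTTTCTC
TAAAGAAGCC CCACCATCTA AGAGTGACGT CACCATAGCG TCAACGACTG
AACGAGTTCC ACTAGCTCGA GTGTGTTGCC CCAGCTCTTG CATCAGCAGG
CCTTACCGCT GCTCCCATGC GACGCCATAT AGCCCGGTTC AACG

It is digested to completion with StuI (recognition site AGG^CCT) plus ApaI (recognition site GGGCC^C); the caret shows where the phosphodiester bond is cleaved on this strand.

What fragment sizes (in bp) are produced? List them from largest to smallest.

The StuI site (AGGCCT) starts at position 148.
StuI cuts after base 3 of each site, so after position 150.
The ApaI site (GGGCCC) starts at position 11.
ApaI cuts after base 5 of each site (before the last base), so after position 15.
Combined cut positions: 15, 150.
Linear molecule, 2 cuts → 3 fragments:
  1–15 → 15 bp
  16–150 → 135 bp
  151–194 → 44 bp
Sorted largest to smallest: 135, 44, 15 bp.

135, 44, 15 bp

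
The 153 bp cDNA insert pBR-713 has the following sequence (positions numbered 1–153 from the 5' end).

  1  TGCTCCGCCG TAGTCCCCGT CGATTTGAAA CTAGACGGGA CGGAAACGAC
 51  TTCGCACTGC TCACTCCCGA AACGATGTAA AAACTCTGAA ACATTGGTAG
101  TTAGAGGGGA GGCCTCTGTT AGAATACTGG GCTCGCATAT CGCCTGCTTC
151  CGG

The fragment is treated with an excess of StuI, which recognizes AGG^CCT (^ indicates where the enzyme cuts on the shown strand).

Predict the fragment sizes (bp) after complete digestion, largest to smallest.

112, 41 bp

The StuI site (AGGCCT) starts at position 110.
StuI cuts after base 3 of each site, so after position 112.
Linear molecule, 1 cut → 2 fragments:
  1–112 → 112 bp
  113–153 → 41 bp
Sorted largest to smallest: 112, 41 bp.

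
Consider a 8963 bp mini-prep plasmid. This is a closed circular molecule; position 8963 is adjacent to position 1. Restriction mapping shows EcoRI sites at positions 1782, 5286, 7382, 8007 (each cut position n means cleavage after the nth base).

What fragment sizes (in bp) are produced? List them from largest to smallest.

Circular molecule, 4 cuts → 4 fragments:
  5286 − 1782 = 3504 bp
  7382 − 5286 = 2096 bp
  8007 − 7382 = 625 bp
  wrap: 8963 − 8007 + 1782 = 2738 bp
Sorted largest to smallest: 3504, 2738, 2096, 625 bp.

3504, 2738, 2096, 625 bp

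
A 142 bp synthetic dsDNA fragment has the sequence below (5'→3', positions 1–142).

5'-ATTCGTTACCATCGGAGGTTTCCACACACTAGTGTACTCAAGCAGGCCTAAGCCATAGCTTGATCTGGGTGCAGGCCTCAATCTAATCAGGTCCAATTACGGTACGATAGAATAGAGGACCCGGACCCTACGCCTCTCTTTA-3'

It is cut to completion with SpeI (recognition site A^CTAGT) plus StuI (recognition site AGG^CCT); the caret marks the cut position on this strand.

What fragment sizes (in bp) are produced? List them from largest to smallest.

67, 29, 28, 18 bp

The SpeI site (ACTAGT) starts at position 28.
SpeI cuts after the first base of each site, so after position 28.
StuI sites (AGGCCT) start at positions 44, 73.
StuI cuts after base 3 of each site, so after positions 46, 75.
Combined cut positions: 28, 46, 75.
Linear molecule, 3 cuts → 4 fragments:
  1–28 → 28 bp
  29–46 → 18 bp
  47–75 → 29 bp
  76–142 → 67 bp
Sorted largest to smallest: 67, 29, 28, 18 bp.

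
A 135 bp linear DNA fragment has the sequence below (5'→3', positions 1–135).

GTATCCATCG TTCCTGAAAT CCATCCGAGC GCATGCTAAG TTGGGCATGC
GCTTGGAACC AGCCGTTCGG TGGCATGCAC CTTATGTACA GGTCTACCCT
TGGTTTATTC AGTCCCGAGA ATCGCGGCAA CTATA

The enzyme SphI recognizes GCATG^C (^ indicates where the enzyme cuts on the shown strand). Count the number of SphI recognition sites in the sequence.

3

GCATGC occurs starting at positions 31, 45, 73.
SphI cuts at 3 sites.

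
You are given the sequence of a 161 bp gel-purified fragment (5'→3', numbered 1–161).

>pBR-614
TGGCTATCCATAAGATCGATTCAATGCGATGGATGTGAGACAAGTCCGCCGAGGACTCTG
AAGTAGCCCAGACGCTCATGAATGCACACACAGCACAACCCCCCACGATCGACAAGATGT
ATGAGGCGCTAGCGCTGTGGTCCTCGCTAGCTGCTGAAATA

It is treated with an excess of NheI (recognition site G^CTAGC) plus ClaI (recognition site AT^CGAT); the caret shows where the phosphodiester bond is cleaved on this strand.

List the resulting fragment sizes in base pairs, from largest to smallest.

NheI sites (GCTAGC) start at positions 128, 146.
NheI cuts after the first base of each site, so after positions 128, 146.
The ClaI site (ATCGAT) starts at position 15.
ClaI cuts after base 2 of each site, so after position 16.
Combined cut positions: 16, 128, 146.
Linear molecule, 3 cuts → 4 fragments:
  1–16 → 16 bp
  17–128 → 112 bp
  129–146 → 18 bp
  147–161 → 15 bp
Sorted largest to smallest: 112, 18, 16, 15 bp.

112, 18, 16, 15 bp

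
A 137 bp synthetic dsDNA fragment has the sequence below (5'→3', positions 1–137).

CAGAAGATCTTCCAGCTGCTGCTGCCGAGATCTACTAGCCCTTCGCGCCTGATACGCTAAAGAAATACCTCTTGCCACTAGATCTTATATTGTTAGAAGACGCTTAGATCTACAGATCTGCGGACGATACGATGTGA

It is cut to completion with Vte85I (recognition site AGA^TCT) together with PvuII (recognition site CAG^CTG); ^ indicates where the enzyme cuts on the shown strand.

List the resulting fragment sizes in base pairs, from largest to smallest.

52, 26, 21, 15, 8, 8, 7 bp

Vte85I sites (AGATCT) start at positions 5, 28, 80, 106, 114.
Vte85I cuts after base 3 of each site, so after positions 7, 30, 82, 108, 116.
The PvuII site (CAGCTG) starts at position 13.
PvuII cuts after base 3 of each site, so after position 15.
Combined cut positions: 7, 15, 30, 82, 108, 116.
Linear molecule, 6 cuts → 7 fragments:
  1–7 → 7 bp
  8–15 → 8 bp
  16–30 → 15 bp
  31–82 → 52 bp
  83–108 → 26 bp
  109–116 → 8 bp
  117–137 → 21 bp
Sorted largest to smallest: 52, 26, 21, 15, 8, 8, 7 bp.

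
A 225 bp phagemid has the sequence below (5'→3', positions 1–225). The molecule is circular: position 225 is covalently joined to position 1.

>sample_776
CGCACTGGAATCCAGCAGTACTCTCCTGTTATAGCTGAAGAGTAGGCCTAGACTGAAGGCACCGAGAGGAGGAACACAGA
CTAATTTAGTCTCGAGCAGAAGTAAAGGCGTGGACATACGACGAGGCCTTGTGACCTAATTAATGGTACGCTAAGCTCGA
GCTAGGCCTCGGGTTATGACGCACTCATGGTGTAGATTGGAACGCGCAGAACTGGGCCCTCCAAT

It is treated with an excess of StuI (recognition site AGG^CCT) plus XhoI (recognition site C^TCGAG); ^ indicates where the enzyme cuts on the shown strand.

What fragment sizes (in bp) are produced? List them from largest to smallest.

105, 45, 35, 30, 10 bp

StuI sites (AGGCCT) start at positions 44, 124, 164.
StuI cuts after base 3 of each site, so after positions 46, 126, 166.
XhoI sites (CTCGAG) start at positions 91, 156.
XhoI cuts after the first base of each site, so after positions 91, 156.
Combined cut positions: 46, 91, 126, 156, 166.
Circular molecule, 5 cuts → 5 fragments:
  47–91 → 45 bp
  92–126 → 35 bp
  127–156 → 30 bp
  157–166 → 10 bp
  167–225 then 1–46 → 59 + 46 = 105 bp
Sorted largest to smallest: 105, 45, 35, 30, 10 bp.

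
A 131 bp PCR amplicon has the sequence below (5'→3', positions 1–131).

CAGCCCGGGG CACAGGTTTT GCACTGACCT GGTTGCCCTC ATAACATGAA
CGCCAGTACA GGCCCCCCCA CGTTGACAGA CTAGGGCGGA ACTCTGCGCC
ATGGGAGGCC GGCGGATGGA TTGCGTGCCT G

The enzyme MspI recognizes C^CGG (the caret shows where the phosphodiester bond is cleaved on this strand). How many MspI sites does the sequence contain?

CCGG occurs starting at positions 5, 109.
MspI cuts at 2 sites.

2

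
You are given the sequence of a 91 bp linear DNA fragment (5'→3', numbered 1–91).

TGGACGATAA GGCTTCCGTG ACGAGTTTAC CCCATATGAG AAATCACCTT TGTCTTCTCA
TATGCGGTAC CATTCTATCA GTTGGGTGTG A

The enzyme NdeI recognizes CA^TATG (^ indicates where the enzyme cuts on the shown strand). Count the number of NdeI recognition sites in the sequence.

CATATG occurs starting at positions 33, 59.
NdeI cuts at 2 sites.

2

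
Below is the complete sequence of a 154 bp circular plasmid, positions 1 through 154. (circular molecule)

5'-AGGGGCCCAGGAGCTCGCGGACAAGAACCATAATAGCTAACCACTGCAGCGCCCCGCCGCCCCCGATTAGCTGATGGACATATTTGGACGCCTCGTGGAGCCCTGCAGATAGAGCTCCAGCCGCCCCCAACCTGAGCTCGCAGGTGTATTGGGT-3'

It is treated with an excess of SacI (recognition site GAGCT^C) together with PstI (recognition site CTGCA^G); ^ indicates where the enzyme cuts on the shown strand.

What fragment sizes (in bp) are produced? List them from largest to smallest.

SacI sites (GAGCTC) start at positions 11, 112, 134.
SacI cuts after base 5 of each site (before the last base), so after positions 15, 116, 138.
PstI sites (CTGCAG) start at positions 44, 103.
PstI cuts after base 5 of each site (before the last base), so after positions 48, 107.
Combined cut positions: 15, 48, 107, 116, 138.
Circular molecule, 5 cuts → 5 fragments:
  16–48 → 33 bp
  49–107 → 59 bp
  108–116 → 9 bp
  117–138 → 22 bp
  139–154 then 1–15 → 16 + 15 = 31 bp
Sorted largest to smallest: 59, 33, 31, 22, 9 bp.

59, 33, 31, 22, 9 bp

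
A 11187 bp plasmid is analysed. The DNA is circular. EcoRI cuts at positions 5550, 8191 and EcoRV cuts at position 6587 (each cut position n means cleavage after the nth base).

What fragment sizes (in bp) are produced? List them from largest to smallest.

8546, 1604, 1037 bp

Combined cut positions (sorted): 5550, 6587, 8191.
Circular molecule, 3 cuts → 3 fragments:
  6587 − 5550 = 1037 bp
  8191 − 6587 = 1604 bp
  wrap: 11187 − 8191 + 5550 = 8546 bp
Sorted largest to smallest: 8546, 1604, 1037 bp.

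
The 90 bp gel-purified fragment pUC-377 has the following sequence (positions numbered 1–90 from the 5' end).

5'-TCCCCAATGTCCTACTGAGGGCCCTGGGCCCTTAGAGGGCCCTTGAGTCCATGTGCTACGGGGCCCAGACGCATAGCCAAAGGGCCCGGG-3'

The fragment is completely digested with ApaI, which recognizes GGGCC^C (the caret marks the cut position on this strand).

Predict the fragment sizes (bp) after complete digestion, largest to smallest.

24, 23, 21, 11, 7, 4 bp

ApaI sites (GGGCCC) start at positions 19, 26, 37, 61, 82.
ApaI cuts after base 5 of each site (before the last base), so after positions 23, 30, 41, 65, 86.
Linear molecule, 5 cuts → 6 fragments:
  1–23 → 23 bp
  24–30 → 7 bp
  31–41 → 11 bp
  42–65 → 24 bp
  66–86 → 21 bp
  87–90 → 4 bp
Sorted largest to smallest: 24, 23, 21, 11, 7, 4 bp.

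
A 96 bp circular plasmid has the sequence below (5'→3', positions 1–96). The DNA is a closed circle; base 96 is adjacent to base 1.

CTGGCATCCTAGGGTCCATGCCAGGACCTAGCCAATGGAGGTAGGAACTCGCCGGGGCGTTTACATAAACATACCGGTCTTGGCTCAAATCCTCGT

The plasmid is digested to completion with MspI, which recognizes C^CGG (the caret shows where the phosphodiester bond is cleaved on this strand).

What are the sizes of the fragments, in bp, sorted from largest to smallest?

74, 22 bp

MspI sites (CCGG) start at positions 52, 74.
MspI cuts after the first base of each site, so after positions 52, 74.
Circular molecule, 2 cuts → 2 fragments:
  53–74 → 22 bp
  75–96 then 1–52 → 22 + 52 = 74 bp
Sorted largest to smallest: 74, 22 bp.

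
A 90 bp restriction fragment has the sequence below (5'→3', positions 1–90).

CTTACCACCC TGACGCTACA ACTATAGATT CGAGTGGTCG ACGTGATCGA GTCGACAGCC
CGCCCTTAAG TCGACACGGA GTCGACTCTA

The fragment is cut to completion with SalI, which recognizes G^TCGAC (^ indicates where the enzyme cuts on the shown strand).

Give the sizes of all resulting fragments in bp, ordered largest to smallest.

SalI sites (GTCGAC) start at positions 37, 51, 70, 81.
SalI cuts after the first base of each site, so after positions 37, 51, 70, 81.
Linear molecule, 4 cuts → 5 fragments:
  1–37 → 37 bp
  38–51 → 14 bp
  52–70 → 19 bp
  71–81 → 11 bp
  82–90 → 9 bp
Sorted largest to smallest: 37, 19, 14, 11, 9 bp.

37, 19, 14, 11, 9 bp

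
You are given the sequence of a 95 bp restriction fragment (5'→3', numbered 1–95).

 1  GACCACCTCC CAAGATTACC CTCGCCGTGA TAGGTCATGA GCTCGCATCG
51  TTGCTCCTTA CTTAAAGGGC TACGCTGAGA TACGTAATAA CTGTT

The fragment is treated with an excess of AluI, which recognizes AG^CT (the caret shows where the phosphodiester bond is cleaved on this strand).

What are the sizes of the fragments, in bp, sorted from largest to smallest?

The AluI site (AGCT) starts at position 40.
AluI cuts after base 2 of each site, so after position 41.
Linear molecule, 1 cut → 2 fragments:
  1–41 → 41 bp
  42–95 → 54 bp
Sorted largest to smallest: 54, 41 bp.

54, 41 bp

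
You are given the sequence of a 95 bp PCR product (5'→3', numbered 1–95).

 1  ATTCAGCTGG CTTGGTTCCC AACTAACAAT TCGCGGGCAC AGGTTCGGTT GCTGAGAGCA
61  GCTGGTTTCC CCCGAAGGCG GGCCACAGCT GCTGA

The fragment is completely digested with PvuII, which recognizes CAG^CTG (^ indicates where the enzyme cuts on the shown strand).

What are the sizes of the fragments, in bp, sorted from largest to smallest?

55, 27, 7, 6 bp

PvuII sites (CAGCTG) start at positions 4, 59, 86.
PvuII cuts after base 3 of each site, so after positions 6, 61, 88.
Linear molecule, 3 cuts → 4 fragments:
  1–6 → 6 bp
  7–61 → 55 bp
  62–88 → 27 bp
  89–95 → 7 bp
Sorted largest to smallest: 55, 27, 7, 6 bp.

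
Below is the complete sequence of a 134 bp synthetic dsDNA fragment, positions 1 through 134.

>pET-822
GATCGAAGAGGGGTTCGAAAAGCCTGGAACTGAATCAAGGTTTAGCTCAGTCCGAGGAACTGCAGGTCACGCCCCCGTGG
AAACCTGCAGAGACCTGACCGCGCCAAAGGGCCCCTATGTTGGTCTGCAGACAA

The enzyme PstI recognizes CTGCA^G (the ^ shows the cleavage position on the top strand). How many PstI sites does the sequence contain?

CTGCAG occurs starting at positions 60, 85, 125.
PstI cuts at 3 sites.

3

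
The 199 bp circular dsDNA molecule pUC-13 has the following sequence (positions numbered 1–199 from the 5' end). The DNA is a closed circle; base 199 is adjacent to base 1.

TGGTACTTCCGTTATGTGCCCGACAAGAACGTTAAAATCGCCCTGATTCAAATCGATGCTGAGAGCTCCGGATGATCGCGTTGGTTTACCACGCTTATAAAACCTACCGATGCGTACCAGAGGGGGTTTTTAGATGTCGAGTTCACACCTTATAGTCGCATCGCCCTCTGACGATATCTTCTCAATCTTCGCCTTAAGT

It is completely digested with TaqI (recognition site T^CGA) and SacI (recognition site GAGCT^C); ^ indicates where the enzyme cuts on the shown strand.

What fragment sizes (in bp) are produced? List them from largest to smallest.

TaqI sites (TCGA) start at positions 53, 137.
TaqI cuts after the first base of each site, so after positions 53, 137.
The SacI site (GAGCTC) starts at position 63.
SacI cuts after base 5 of each site (before the last base), so after position 67.
Combined cut positions: 53, 67, 137.
Circular molecule, 3 cuts → 3 fragments:
  54–67 → 14 bp
  68–137 → 70 bp
  138–199 then 1–53 → 62 + 53 = 115 bp
Sorted largest to smallest: 115, 70, 14 bp.

115, 70, 14 bp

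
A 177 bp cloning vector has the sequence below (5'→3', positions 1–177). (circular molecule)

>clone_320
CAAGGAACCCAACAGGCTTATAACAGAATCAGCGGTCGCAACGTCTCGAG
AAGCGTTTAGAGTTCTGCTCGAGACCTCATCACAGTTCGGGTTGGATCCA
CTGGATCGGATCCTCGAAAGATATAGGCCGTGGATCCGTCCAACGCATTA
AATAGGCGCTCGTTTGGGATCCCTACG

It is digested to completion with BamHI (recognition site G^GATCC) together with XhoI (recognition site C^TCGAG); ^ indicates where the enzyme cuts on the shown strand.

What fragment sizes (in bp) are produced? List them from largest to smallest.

55, 35, 26, 24, 23, 14 bp

BamHI sites (GGATCC) start at positions 94, 108, 132, 167.
BamHI cuts after the first base of each site, so after positions 94, 108, 132, 167.
XhoI sites (CTCGAG) start at positions 45, 68.
XhoI cuts after the first base of each site, so after positions 45, 68.
Combined cut positions: 45, 68, 94, 108, 132, 167.
Circular molecule, 6 cuts → 6 fragments:
  46–68 → 23 bp
  69–94 → 26 bp
  95–108 → 14 bp
  109–132 → 24 bp
  133–167 → 35 bp
  168–177 then 1–45 → 10 + 45 = 55 bp
Sorted largest to smallest: 55, 35, 26, 24, 23, 14 bp.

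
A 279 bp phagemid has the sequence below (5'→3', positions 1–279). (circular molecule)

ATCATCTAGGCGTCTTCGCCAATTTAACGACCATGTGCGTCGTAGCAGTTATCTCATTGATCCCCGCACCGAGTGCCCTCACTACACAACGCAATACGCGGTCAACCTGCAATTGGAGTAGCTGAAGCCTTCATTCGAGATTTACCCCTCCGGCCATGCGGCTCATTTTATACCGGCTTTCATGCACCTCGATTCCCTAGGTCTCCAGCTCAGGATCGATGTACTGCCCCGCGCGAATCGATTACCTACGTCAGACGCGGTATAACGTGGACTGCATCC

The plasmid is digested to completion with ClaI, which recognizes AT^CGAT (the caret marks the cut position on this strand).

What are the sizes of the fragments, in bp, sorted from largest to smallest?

257, 22 bp

ClaI sites (ATCGAT) start at positions 215, 237.
ClaI cuts after base 2 of each site, so after positions 216, 238.
Circular molecule, 2 cuts → 2 fragments:
  217–238 → 22 bp
  239–279 then 1–216 → 41 + 216 = 257 bp
Sorted largest to smallest: 257, 22 bp.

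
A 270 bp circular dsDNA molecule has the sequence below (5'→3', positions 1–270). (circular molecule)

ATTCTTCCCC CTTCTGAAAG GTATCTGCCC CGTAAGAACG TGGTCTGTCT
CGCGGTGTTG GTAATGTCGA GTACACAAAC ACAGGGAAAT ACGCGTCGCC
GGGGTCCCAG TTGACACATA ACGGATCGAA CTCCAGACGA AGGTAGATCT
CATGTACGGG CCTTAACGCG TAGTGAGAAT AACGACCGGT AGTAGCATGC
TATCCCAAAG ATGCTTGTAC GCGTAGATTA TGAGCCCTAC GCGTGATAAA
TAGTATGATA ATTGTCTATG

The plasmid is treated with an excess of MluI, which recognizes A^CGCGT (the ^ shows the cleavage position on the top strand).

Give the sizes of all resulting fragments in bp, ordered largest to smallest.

122, 75, 53, 20 bp

MluI sites (ACGCGT) start at positions 91, 166, 219, 239.
MluI cuts after the first base of each site, so after positions 91, 166, 219, 239.
Circular molecule, 4 cuts → 4 fragments:
  92–166 → 75 bp
  167–219 → 53 bp
  220–239 → 20 bp
  240–270 then 1–91 → 31 + 91 = 122 bp
Sorted largest to smallest: 122, 75, 53, 20 bp.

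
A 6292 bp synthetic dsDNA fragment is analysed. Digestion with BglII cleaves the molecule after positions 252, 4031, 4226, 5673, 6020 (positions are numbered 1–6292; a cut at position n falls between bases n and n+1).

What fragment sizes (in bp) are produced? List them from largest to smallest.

3779, 1447, 347, 272, 252, 195 bp

Linear molecule, 5 cuts → 6 fragments:
  252 − 0 = 252 bp
  4031 − 252 = 3779 bp
  4226 − 4031 = 195 bp
  5673 − 4226 = 1447 bp
  6020 − 5673 = 347 bp
  6292 − 6020 = 272 bp
Sorted largest to smallest: 3779, 1447, 347, 272, 252, 195 bp.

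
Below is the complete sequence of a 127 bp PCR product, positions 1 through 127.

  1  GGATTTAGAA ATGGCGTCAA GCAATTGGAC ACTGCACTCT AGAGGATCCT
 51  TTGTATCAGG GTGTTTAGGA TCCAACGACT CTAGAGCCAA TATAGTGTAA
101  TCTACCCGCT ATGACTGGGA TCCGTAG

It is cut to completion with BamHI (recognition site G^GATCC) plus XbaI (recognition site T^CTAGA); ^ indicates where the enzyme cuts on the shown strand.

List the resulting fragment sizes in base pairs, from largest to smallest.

BamHI sites (GGATCC) start at positions 44, 68, 118.
BamHI cuts after the first base of each site, so after positions 44, 68, 118.
XbaI sites (TCTAGA) start at positions 38, 80.
XbaI cuts after the first base of each site, so after positions 38, 80.
Combined cut positions: 38, 44, 68, 80, 118.
Linear molecule, 5 cuts → 6 fragments:
  1–38 → 38 bp
  39–44 → 6 bp
  45–68 → 24 bp
  69–80 → 12 bp
  81–118 → 38 bp
  119–127 → 9 bp
Sorted largest to smallest: 38, 38, 24, 12, 9, 6 bp.

38, 38, 24, 12, 9, 6 bp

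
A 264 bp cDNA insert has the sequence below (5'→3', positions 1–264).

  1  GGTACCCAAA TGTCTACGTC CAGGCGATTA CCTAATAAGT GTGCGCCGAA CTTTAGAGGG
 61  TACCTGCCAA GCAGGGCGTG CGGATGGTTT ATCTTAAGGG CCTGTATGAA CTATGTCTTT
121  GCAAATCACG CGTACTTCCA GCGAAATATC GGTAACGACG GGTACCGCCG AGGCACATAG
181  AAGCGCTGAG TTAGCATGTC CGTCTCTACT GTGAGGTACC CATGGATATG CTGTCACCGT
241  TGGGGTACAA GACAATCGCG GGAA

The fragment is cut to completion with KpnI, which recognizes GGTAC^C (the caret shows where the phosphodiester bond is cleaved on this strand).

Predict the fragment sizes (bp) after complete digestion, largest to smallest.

102, 58, 54, 45, 5 bp

KpnI sites (GGTACC) start at positions 1, 59, 161, 215.
KpnI cuts after base 5 of each site (before the last base), so after positions 5, 63, 165, 219.
Linear molecule, 4 cuts → 5 fragments:
  1–5 → 5 bp
  6–63 → 58 bp
  64–165 → 102 bp
  166–219 → 54 bp
  220–264 → 45 bp
Sorted largest to smallest: 102, 58, 54, 45, 5 bp.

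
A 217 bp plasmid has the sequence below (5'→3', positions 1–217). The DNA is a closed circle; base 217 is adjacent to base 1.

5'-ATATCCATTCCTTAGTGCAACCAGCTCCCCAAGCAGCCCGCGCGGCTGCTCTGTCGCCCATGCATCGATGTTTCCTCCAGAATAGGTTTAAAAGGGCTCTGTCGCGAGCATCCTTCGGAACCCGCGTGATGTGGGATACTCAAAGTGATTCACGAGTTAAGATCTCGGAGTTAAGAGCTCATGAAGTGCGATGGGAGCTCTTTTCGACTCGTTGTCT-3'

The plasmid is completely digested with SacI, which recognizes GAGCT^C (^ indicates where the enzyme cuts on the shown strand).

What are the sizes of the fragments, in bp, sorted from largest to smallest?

197, 20 bp

SacI sites (GAGCTC) start at positions 175, 195.
SacI cuts after base 5 of each site (before the last base), so after positions 179, 199.
Circular molecule, 2 cuts → 2 fragments:
  180–199 → 20 bp
  200–217 then 1–179 → 18 + 179 = 197 bp
Sorted largest to smallest: 197, 20 bp.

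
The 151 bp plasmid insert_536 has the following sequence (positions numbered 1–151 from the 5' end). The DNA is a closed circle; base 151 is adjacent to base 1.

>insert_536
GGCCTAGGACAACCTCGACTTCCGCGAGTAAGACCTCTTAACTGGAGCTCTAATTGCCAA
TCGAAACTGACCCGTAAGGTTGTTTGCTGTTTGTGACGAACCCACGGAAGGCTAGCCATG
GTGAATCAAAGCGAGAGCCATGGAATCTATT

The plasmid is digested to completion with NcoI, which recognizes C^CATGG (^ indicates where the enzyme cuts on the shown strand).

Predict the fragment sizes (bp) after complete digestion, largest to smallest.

NcoI sites (CCATGG) start at positions 116, 138.
NcoI cuts after the first base of each site, so after positions 116, 138.
Circular molecule, 2 cuts → 2 fragments:
  117–138 → 22 bp
  139–151 then 1–116 → 13 + 116 = 129 bp
Sorted largest to smallest: 129, 22 bp.

129, 22 bp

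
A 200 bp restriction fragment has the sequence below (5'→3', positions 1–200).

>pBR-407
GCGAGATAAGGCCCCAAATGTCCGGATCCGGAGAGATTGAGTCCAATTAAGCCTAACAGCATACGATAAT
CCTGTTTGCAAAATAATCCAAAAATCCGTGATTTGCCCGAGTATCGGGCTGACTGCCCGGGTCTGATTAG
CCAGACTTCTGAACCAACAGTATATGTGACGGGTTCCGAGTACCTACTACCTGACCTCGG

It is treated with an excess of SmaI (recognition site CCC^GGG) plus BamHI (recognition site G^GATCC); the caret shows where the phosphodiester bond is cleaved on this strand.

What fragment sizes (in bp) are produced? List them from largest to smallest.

104, 72, 24 bp

The SmaI site (CCCGGG) starts at position 126.
SmaI cuts after base 3 of each site, so after position 128.
The BamHI site (GGATCC) starts at position 24.
BamHI cuts after the first base of each site, so after position 24.
Combined cut positions: 24, 128.
Linear molecule, 2 cuts → 3 fragments:
  1–24 → 24 bp
  25–128 → 104 bp
  129–200 → 72 bp
Sorted largest to smallest: 104, 72, 24 bp.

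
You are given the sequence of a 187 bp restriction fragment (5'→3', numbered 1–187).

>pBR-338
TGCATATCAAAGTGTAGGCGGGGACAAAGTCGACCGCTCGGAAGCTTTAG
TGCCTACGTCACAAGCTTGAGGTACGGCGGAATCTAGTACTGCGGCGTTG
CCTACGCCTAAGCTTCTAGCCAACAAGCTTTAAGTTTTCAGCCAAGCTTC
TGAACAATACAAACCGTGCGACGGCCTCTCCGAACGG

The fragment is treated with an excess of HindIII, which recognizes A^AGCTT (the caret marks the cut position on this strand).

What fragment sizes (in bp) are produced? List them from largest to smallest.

HindIII sites (AAGCTT) start at positions 42, 63, 110, 125, 144.
HindIII cuts after the first base of each site, so after positions 42, 63, 110, 125, 144.
Linear molecule, 5 cuts → 6 fragments:
  1–42 → 42 bp
  43–63 → 21 bp
  64–110 → 47 bp
  111–125 → 15 bp
  126–144 → 19 bp
  145–187 → 43 bp
Sorted largest to smallest: 47, 43, 42, 21, 19, 15 bp.

47, 43, 42, 21, 19, 15 bp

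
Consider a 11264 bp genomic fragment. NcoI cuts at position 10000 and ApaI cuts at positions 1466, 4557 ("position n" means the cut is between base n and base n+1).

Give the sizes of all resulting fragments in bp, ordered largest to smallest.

Combined cut positions (sorted): 1466, 4557, 10000.
Linear molecule, 3 cuts → 4 fragments:
  1466 − 0 = 1466 bp
  4557 − 1466 = 3091 bp
  10000 − 4557 = 5443 bp
  11264 − 10000 = 1264 bp
Sorted largest to smallest: 5443, 3091, 1466, 1264 bp.

5443, 3091, 1466, 1264 bp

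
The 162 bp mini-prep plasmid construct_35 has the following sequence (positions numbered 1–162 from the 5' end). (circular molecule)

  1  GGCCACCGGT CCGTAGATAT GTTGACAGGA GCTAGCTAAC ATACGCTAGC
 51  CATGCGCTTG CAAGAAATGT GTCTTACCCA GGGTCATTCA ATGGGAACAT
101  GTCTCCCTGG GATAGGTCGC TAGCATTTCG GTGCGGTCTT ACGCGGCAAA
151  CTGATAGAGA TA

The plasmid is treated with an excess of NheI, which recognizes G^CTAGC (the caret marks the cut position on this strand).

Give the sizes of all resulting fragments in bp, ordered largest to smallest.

74, 74, 14 bp

NheI sites (GCTAGC) start at positions 31, 45, 119.
NheI cuts after the first base of each site, so after positions 31, 45, 119.
Circular molecule, 3 cuts → 3 fragments:
  32–45 → 14 bp
  46–119 → 74 bp
  120–162 then 1–31 → 43 + 31 = 74 bp
Sorted largest to smallest: 74, 74, 14 bp.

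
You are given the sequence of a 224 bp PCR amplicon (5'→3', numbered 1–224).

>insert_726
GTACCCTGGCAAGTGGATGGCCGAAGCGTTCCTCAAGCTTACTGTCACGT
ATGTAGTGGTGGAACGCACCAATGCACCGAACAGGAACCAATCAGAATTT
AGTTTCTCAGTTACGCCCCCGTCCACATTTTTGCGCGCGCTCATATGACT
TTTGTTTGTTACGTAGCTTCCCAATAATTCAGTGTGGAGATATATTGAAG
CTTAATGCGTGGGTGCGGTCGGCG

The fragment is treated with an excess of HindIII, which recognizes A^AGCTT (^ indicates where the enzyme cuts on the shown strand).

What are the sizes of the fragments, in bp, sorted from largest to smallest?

163, 35, 26 bp

HindIII sites (AAGCTT) start at positions 35, 198.
HindIII cuts after the first base of each site, so after positions 35, 198.
Linear molecule, 2 cuts → 3 fragments:
  1–35 → 35 bp
  36–198 → 163 bp
  199–224 → 26 bp
Sorted largest to smallest: 163, 35, 26 bp.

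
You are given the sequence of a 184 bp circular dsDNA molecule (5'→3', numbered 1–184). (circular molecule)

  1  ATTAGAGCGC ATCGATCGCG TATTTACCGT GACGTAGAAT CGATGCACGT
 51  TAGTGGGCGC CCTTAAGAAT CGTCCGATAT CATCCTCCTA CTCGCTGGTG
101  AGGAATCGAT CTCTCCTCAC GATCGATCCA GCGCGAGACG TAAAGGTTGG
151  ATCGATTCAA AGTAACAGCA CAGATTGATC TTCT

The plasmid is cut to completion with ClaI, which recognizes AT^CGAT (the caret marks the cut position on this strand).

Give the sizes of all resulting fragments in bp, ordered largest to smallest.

66, 44, 29, 28, 17 bp

ClaI sites (ATCGAT) start at positions 11, 39, 105, 122, 151.
ClaI cuts after base 2 of each site, so after positions 12, 40, 106, 123, 152.
Circular molecule, 5 cuts → 5 fragments:
  13–40 → 28 bp
  41–106 → 66 bp
  107–123 → 17 bp
  124–152 → 29 bp
  153–184 then 1–12 → 32 + 12 = 44 bp
Sorted largest to smallest: 66, 44, 29, 28, 17 bp.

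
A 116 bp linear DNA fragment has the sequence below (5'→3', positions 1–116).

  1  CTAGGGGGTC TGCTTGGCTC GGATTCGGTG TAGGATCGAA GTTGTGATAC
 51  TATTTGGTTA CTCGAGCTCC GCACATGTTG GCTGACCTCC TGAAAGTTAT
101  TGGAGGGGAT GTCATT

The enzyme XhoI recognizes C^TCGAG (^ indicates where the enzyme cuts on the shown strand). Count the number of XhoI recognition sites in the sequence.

CTCGAG occurs starting at position 61.
XhoI cuts at 1 site.

1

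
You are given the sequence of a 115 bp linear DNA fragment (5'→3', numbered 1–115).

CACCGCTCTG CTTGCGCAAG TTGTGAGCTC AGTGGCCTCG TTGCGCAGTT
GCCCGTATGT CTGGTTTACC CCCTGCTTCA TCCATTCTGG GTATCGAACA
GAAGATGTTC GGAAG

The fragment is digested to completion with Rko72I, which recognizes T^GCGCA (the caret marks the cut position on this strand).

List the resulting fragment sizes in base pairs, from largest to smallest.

73, 29, 13 bp

Rko72I sites (TGCGCA) start at positions 13, 42.
Rko72I cuts after the first base of each site, so after positions 13, 42.
Linear molecule, 2 cuts → 3 fragments:
  1–13 → 13 bp
  14–42 → 29 bp
  43–115 → 73 bp
Sorted largest to smallest: 73, 29, 13 bp.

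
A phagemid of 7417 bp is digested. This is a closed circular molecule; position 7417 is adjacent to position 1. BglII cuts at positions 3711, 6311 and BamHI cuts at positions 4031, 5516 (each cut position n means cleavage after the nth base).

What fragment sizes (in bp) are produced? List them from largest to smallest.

4817, 1485, 795, 320 bp

Combined cut positions (sorted): 3711, 4031, 5516, 6311.
Circular molecule, 4 cuts → 4 fragments:
  4031 − 3711 = 320 bp
  5516 − 4031 = 1485 bp
  6311 − 5516 = 795 bp
  wrap: 7417 − 6311 + 3711 = 4817 bp
Sorted largest to smallest: 4817, 1485, 795, 320 bp.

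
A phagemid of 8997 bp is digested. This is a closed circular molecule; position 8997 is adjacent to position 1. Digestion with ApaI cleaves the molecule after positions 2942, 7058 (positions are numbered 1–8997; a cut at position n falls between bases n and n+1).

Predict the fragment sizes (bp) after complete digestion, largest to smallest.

4881, 4116 bp

Circular molecule, 2 cuts → 2 fragments:
  7058 − 2942 = 4116 bp
  wrap: 8997 − 7058 + 2942 = 4881 bp
Sorted largest to smallest: 4881, 4116 bp.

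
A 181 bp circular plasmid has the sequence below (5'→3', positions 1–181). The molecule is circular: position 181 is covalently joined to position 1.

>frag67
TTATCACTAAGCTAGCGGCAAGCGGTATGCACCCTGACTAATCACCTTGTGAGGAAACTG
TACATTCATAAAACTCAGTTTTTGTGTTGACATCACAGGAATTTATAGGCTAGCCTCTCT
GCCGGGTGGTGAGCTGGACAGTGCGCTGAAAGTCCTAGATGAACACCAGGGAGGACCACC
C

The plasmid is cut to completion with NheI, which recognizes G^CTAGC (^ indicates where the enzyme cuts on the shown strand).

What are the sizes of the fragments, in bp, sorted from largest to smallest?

NheI sites (GCTAGC) start at positions 11, 109.
NheI cuts after the first base of each site, so after positions 11, 109.
Circular molecule, 2 cuts → 2 fragments:
  12–109 → 98 bp
  110–181 then 1–11 → 72 + 11 = 83 bp
Sorted largest to smallest: 98, 83 bp.

98, 83 bp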